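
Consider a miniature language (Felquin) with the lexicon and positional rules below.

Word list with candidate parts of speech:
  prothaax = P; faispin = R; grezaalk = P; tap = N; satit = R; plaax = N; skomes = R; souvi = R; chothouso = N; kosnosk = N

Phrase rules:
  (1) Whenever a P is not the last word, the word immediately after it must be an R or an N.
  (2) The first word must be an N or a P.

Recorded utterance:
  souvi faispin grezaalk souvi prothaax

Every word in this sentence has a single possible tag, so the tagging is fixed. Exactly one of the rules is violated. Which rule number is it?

Fixed tagging: R R P R P.
Rule check: R1 ok, R2 fails.
Only rule 2 fails.

2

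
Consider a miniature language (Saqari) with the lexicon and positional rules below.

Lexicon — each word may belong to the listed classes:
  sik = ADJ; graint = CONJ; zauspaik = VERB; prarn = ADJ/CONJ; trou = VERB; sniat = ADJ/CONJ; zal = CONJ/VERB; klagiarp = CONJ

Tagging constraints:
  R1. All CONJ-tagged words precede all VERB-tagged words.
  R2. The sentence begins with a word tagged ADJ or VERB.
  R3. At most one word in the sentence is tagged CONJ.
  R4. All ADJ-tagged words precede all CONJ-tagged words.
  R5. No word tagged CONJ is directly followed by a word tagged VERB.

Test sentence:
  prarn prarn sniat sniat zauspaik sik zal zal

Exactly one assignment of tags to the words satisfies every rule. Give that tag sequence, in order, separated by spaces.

ADJ ADJ ADJ ADJ VERB ADJ VERB VERB

Candidates per position — 1:prarn {ADJ,CONJ}; 2:prarn {ADJ,CONJ}; 3:sniat {ADJ,CONJ}; 4:sniat {ADJ,CONJ}; 5:zauspaik {VERB}; 6:sik {ADJ}; 7:zal {CONJ,VERB}; 8:zal {CONJ,VERB}.
Position 1: CONJ is ruled out by rule 2; that leaves ADJ.
Position 2: CONJ is ruled out by rule 4; that leaves ADJ.
Position 3: CONJ is ruled out by rule 4; that leaves ADJ.
Position 4: CONJ is ruled out by rule 4; that leaves ADJ.
Position 7: CONJ is ruled out by rule 1; that leaves VERB.
Position 8: CONJ is ruled out by rule 1; that leaves VERB.
The only consistent sequence is: ADJ ADJ ADJ ADJ VERB ADJ VERB VERB.
Checking: rule 1 ok; rule 2 ok; rule 3 ok; rule 4 ok; rule 5 ok.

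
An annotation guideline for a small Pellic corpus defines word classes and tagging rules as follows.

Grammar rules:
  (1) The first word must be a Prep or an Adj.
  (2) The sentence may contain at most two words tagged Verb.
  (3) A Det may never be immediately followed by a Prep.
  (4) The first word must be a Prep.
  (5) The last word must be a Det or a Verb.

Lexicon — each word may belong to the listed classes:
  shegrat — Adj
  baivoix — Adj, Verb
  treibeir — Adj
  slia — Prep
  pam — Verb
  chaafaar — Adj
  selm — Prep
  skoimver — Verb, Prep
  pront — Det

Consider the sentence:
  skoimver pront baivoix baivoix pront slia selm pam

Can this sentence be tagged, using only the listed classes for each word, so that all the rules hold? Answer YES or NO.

NO

Candidates per position — 1:skoimver {Verb,Prep}; 2:pront {Det}; 3:baivoix {Adj,Verb}; 4:baivoix {Adj,Verb}; 5:pront {Det}; 6:slia {Prep}; 7:selm {Prep}; 8:pam {Verb}.
Rule 3 cannot be satisfied by any choice of tags from the lexicon.
So there is no consistent tagging.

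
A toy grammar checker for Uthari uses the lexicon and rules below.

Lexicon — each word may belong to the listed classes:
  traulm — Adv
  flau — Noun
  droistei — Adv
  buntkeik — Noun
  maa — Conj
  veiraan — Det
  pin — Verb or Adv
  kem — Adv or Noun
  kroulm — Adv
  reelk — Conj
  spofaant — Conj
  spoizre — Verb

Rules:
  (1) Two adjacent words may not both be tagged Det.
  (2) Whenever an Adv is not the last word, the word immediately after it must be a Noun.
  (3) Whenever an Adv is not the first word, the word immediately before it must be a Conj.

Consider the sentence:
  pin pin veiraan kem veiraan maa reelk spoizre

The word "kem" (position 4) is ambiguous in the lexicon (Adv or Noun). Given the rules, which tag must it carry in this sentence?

Candidates per position — 1:pin {Verb,Adv}; 2:pin {Verb,Adv}; 3:veiraan {Det}; 4:kem {Adv,Noun}; 5:veiraan {Det}; 6:maa {Conj}; 7:reelk {Conj}; 8:spoizre {Verb}.
At position 1, choosing Adv makes rule 2 impossible to satisfy; hence Verb.
At position 2, choosing Adv makes rule 2 impossible to satisfy; hence Verb.
At position 4, choosing Adv makes rule 2 impossible to satisfy; hence Noun.
So the tagging must be: Verb Verb Det Noun Det Conj Conj Verb.
Check: rule 1 satisfied; rule 2 satisfied; rule 3 satisfied.

Noun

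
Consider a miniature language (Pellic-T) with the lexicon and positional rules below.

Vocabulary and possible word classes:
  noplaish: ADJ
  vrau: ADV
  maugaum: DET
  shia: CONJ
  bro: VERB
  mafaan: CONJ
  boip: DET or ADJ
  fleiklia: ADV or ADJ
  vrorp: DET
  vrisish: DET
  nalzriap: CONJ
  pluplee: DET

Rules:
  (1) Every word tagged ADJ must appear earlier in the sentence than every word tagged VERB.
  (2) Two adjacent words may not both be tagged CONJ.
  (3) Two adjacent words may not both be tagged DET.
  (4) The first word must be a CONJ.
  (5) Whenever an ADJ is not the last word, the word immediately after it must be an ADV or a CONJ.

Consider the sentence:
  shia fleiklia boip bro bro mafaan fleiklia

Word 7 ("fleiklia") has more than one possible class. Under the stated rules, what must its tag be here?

Candidates per position — 1:shia {CONJ}; 2:fleiklia {ADV,ADJ}; 3:boip {DET,ADJ}; 4:bro {VERB}; 5:bro {VERB}; 6:mafaan {CONJ}; 7:fleiklia {ADV,ADJ}.
Position 2: tagging it ADJ would leave rule 5 unsatisfiable, so it must be ADV.
Position 3: tagging it ADJ would leave rule 5 unsatisfiable, so it must be DET.
Position 7: tagging it ADJ would leave rule 1 unsatisfiable, so it must be ADV.
The unique satisfying tagging is: CONJ ADV DET VERB VERB CONJ ADV.
Checking: rule 1 holds; rule 2 holds; rule 3 holds; rule 4 holds; rule 5 holds.

ADV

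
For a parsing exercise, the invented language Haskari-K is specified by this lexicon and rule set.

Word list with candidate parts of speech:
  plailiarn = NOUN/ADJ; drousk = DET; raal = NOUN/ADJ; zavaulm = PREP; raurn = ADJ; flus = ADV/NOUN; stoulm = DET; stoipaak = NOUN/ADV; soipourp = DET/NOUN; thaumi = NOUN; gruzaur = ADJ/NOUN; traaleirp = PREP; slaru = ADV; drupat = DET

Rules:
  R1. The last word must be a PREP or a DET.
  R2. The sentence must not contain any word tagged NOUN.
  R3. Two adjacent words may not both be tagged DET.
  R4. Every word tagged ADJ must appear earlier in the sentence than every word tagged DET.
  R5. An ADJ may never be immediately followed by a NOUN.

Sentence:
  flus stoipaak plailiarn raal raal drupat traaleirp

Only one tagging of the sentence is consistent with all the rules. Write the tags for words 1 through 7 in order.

Candidates per position — 1:flus {ADV,NOUN}; 2:stoipaak {NOUN,ADV}; 3:plailiarn {NOUN,ADJ}; 4:raal {NOUN,ADJ}; 5:raal {NOUN,ADJ}; 6:drupat {DET}; 7:traaleirp {PREP}.
If word 1 were NOUN, no tagging could satisfy rule 2; so word 1 is ADV.
If word 2 were NOUN, no tagging could satisfy rule 2; so word 2 is ADV.
If word 3 were NOUN, no tagging could satisfy rule 2; so word 3 is ADJ.
If word 4 were NOUN, no tagging could satisfy rule 2; so word 4 is ADJ.
If word 5 were NOUN, no tagging could satisfy rule 2; so word 5 is ADJ.
The only consistent sequence is: ADV ADV ADJ ADJ ADJ DET PREP.
Rule-by-rule: rule 1 ok; rule 2 ok; rule 3 ok; rule 4 ok; rule 5 ok.

ADV ADV ADJ ADJ ADJ DET PREP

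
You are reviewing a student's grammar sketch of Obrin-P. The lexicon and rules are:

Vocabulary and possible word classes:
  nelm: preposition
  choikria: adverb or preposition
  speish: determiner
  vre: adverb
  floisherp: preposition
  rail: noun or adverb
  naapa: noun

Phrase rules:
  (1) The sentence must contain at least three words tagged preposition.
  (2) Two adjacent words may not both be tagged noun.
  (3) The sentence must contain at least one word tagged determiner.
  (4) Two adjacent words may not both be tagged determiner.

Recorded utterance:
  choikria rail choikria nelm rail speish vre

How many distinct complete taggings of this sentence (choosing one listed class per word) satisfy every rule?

Candidates per position — 1:choikria {adverb,preposition}; 2:rail {noun,adverb}; 3:choikria {adverb,preposition}; 4:nelm {preposition}; 5:rail {noun,adverb}; 6:speish {determiner}; 7:vre {adverb}.
There are 16 candidate sequences in total.
The sequences that satisfy every rule: preposition noun preposition preposition noun determiner adverb; preposition noun preposition preposition adverb determiner adverb; preposition adverb preposition preposition noun determiner adverb; preposition adverb preposition preposition adverb determiner adverb.
Count = 4.

4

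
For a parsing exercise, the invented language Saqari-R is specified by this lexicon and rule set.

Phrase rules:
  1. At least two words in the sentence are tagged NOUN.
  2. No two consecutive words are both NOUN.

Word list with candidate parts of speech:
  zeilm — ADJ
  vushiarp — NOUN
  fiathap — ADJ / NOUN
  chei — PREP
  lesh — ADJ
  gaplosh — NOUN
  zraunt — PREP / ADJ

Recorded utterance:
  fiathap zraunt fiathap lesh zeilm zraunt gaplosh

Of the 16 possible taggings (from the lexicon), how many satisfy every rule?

Candidates per position — 1:fiathap {ADJ,NOUN}; 2:zraunt {PREP,ADJ}; 3:fiathap {ADJ,NOUN}; 4:lesh {ADJ}; 5:zeilm {ADJ}; 6:zraunt {PREP,ADJ}; 7:gaplosh {NOUN}.
There are 16 candidate sequences in total.
Checking each against the rules leaves 12 sequences.
Count = 12.

12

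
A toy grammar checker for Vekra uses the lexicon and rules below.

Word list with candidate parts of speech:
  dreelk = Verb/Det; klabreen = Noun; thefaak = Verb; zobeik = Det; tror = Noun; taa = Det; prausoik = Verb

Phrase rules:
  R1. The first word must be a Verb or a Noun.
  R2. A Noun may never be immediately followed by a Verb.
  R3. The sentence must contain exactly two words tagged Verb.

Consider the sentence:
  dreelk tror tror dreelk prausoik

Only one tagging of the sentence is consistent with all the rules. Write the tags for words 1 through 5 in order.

Verb Noun Noun Det Verb

Candidates per position — 1:dreelk {Verb,Det}; 2:tror {Noun}; 3:tror {Noun}; 4:dreelk {Verb,Det}; 5:prausoik {Verb}.
Word 1 cannot be Det — rule 1 would then fail for every completion. It is Verb.
Word 4 cannot be Verb — rule 2 would then fail for every completion. It is Det.
That leaves exactly one tagging: Verb Noun Noun Det Verb.
Rule-by-rule: rule 1 holds; rule 2 holds; rule 3 holds.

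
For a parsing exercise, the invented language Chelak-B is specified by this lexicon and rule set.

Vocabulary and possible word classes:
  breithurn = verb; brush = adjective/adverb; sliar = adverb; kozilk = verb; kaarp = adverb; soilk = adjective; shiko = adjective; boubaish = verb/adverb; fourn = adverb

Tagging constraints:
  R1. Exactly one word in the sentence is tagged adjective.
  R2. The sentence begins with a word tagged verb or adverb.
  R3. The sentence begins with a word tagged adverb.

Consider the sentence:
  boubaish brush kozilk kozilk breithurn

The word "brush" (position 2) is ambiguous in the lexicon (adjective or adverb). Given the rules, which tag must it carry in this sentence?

Candidates per position — 1:boubaish {verb,adverb}; 2:brush {adjective,adverb}; 3:kozilk {verb}; 4:kozilk {verb}; 5:breithurn {verb}.
Position 1: tagging it verb would leave rule 3 unsatisfiable, so it must be adverb.
Position 2: tagging it adverb would leave rule 1 unsatisfiable, so it must be adjective.
So the tagging must be: adverb adjective verb verb verb.
Checking: rule 1 ok; rule 2 ok; rule 3 ok.

adjective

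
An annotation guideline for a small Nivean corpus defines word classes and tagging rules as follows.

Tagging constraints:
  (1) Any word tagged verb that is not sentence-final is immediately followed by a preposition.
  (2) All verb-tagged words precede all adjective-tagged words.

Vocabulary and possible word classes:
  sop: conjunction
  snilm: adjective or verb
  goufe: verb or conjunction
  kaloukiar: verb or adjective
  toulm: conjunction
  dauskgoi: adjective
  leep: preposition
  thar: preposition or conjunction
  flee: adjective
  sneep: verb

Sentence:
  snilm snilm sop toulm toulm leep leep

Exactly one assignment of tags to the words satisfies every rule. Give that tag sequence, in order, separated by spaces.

adjective adjective conjunction conjunction conjunction preposition preposition

Candidates per position — 1:snilm {adjective,verb}; 2:snilm {adjective,verb}; 3:sop {conjunction}; 4:toulm {conjunction}; 5:toulm {conjunction}; 6:leep {preposition}; 7:leep {preposition}.
Word 1 cannot be verb — rule 1 would then fail for every completion. It is adjective.
Word 2 cannot be verb — rule 1 would then fail for every completion. It is adjective.
The unique satisfying tagging is: adjective adjective conjunction conjunction conjunction preposition preposition.
Rule-by-rule: rule 1 ✓; rule 2 ✓.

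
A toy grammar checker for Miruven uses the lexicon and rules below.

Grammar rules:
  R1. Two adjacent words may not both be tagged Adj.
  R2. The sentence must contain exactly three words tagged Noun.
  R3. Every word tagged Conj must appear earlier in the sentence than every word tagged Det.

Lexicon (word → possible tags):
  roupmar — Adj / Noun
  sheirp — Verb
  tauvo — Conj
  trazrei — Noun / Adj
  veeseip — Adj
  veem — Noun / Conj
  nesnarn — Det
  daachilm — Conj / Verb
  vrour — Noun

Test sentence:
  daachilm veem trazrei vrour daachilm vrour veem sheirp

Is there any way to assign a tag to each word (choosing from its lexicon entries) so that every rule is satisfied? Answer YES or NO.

YES

Candidates per position — 1:daachilm {Conj,Verb}; 2:veem {Noun,Conj}; 3:trazrei {Noun,Adj}; 4:vrour {Noun}; 5:daachilm {Conj,Verb}; 6:vrour {Noun}; 7:veem {Noun,Conj}; 8:sheirp {Verb}.
One satisfying assignment: Verb Conj Adj Noun Verb Noun Noun Verb.
Checking: rule 1 ✓; rule 2 ✓; rule 3 ✓.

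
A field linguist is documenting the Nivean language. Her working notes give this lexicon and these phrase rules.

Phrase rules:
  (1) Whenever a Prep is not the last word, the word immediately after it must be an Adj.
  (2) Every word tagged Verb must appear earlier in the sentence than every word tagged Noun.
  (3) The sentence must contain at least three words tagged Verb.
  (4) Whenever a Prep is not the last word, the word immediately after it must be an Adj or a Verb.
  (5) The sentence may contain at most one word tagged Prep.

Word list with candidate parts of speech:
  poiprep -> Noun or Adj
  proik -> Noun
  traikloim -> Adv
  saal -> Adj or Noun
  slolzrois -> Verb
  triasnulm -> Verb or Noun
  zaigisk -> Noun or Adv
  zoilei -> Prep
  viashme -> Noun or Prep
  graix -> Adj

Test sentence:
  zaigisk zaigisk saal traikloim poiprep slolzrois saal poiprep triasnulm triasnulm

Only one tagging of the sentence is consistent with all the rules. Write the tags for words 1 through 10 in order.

Adv Adv Adj Adv Adj Verb Adj Adj Verb Verb

Candidates per position — 1:zaigisk {Noun,Adv}; 2:zaigisk {Noun,Adv}; 3:saal {Adj,Noun}; 4:traikloim {Adv}; 5:poiprep {Noun,Adj}; 6:slolzrois {Verb}; 7:saal {Adj,Noun}; 8:poiprep {Noun,Adj}; 9:triasnulm {Verb,Noun}; 10:triasnulm {Verb,Noun}.
Position 1: Noun is ruled out by rule 2; that leaves Adv.
Position 2: Noun is ruled out by rule 2; that leaves Adv.
Position 3: Noun is ruled out by rule 2; that leaves Adj.
Position 5: Noun is ruled out by rule 2; that leaves Adj.
Position 9: Noun is ruled out by rule 3; that leaves Verb.
Position 10: Noun is ruled out by rule 3; that leaves Verb.
Position 7: Noun is ruled out by rule 2; that leaves Adj.
Position 8: Noun is ruled out by rule 2; that leaves Adj.
The unique satisfying tagging is: Adv Adv Adj Adv Adj Verb Adj Adj Verb Verb.
Rule-by-rule: rule 1 ok; rule 2 ok; rule 3 ok; rule 4 ok; rule 5 ok.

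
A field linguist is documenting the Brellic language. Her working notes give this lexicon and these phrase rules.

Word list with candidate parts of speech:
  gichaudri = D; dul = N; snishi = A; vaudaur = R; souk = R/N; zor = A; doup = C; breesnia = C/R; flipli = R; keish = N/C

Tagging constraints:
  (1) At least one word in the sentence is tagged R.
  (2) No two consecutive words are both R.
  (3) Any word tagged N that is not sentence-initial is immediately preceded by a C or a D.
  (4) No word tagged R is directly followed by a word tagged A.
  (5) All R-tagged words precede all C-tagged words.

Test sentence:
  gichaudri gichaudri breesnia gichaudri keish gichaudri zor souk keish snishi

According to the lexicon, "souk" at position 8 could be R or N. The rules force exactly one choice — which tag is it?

R

Candidates per position — 1:gichaudri {D}; 2:gichaudri {D}; 3:breesnia {C,R}; 4:gichaudri {D}; 5:keish {N,C}; 6:gichaudri {D}; 7:zor {A}; 8:souk {R,N}; 9:keish {N,C}; 10:snishi {A}.
Position 8: tagging it N would leave rule 3 unsatisfiable, so it must be R.
Position 9: tagging it N would leave rule 3 unsatisfiable, so it must be C.
Position 3: tagging it C would leave rule 5 unsatisfiable, so it must be R.
Position 5: tagging it C would leave rule 5 unsatisfiable, so it must be N.
The unique satisfying tagging is: D D R D N D A R C A.
Checking: rule 1 ✓; rule 2 ✓; rule 3 ✓; rule 4 ✓; rule 5 ✓.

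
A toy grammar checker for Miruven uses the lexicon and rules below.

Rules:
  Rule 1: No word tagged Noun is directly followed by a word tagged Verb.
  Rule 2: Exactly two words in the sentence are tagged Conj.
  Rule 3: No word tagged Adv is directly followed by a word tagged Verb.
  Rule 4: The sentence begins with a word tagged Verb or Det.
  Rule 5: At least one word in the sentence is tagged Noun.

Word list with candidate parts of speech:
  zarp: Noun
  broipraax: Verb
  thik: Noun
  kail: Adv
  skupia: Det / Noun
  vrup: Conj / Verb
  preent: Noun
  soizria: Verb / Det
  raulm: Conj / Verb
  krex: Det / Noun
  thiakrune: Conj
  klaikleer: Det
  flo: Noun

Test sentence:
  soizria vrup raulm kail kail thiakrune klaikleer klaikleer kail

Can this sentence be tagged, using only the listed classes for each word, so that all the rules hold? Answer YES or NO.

NO

Candidates per position — 1:soizria {Verb,Det}; 2:vrup {Conj,Verb}; 3:raulm {Conj,Verb}; 4:kail {Adv}; 5:kail {Adv}; 6:thiakrune {Conj}; 7:klaikleer {Det}; 8:klaikleer {Det}; 9:kail {Adv}.
Rule 5 cannot be satisfied by any choice of tags from the lexicon.
So there is no consistent tagging.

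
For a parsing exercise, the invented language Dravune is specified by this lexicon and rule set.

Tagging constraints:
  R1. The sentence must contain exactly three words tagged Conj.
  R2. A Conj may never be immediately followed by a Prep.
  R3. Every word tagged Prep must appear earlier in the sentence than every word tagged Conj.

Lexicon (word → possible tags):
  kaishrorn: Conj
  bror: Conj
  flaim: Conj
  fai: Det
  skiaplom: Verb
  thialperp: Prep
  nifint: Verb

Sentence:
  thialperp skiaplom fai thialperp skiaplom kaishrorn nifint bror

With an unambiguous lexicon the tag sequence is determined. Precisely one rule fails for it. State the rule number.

1

Fixed tagging: Prep Verb Det Prep Verb Conj Verb Conj.
Checking each rule: R1 fails, R2 ok, R3 ok.
Only rule 1 fails.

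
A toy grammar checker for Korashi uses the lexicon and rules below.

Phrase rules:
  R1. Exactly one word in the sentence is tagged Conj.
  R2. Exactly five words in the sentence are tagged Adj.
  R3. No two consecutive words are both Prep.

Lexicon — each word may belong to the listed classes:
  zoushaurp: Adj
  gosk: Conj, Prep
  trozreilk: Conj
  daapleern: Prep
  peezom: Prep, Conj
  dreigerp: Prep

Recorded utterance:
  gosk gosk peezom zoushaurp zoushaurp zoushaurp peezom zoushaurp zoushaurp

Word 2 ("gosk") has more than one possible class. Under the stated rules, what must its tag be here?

Candidates per position — 1:gosk {Conj,Prep}; 2:gosk {Conj,Prep}; 3:peezom {Prep,Conj}; 4:zoushaurp {Adj}; 5:zoushaurp {Adj}; 6:zoushaurp {Adj}; 7:peezom {Prep,Conj}; 8:zoushaurp {Adj}; 9:zoushaurp {Adj}.
Position 2: the remaining choice is settled jointly with positions 1, 3, 7 — only Conj at position 2 is part of a tagging that satisfies every rule.
That leaves exactly one tagging: Prep Conj Prep Adj Adj Adj Prep Adj Adj.
Rule-by-rule: rule 1 ok; rule 2 ok; rule 3 ok.

Conj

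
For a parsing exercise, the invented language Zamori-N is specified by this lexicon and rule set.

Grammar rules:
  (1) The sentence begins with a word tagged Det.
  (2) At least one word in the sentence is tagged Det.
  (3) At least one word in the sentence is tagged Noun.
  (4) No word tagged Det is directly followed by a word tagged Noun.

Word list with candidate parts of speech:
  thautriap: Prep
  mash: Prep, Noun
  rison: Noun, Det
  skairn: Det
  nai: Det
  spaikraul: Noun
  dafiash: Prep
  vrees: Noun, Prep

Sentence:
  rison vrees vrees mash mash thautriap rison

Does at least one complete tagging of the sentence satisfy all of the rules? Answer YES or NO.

YES

Candidates per position — 1:rison {Noun,Det}; 2:vrees {Noun,Prep}; 3:vrees {Noun,Prep}; 4:mash {Prep,Noun}; 5:mash {Prep,Noun}; 6:thautriap {Prep}; 7:rison {Noun,Det}.
One satisfying assignment: Det Prep Prep Prep Prep Prep Noun.
Verifying each rule — rule 1 ✓; rule 2 ✓; rule 3 ✓; rule 4 ✓.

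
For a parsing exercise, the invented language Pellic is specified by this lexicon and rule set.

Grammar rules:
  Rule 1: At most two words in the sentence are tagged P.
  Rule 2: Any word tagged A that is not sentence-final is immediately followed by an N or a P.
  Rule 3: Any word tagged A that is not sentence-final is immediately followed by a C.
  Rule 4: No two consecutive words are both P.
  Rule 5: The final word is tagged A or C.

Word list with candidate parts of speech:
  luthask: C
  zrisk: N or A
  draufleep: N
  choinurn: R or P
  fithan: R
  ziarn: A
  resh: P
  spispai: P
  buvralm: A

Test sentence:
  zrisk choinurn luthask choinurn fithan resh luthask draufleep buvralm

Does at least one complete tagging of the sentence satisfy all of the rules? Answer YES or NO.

Candidates per position — 1:zrisk {N,A}; 2:choinurn {R,P}; 3:luthask {C}; 4:choinurn {R,P}; 5:fithan {R}; 6:resh {P}; 7:luthask {C}; 8:draufleep {N}; 9:buvralm {A}.
One satisfying assignment: N R C P R P C N A.
Check: rule 1 holds; rule 2 holds; rule 3 holds; rule 4 holds; rule 5 holds.

YES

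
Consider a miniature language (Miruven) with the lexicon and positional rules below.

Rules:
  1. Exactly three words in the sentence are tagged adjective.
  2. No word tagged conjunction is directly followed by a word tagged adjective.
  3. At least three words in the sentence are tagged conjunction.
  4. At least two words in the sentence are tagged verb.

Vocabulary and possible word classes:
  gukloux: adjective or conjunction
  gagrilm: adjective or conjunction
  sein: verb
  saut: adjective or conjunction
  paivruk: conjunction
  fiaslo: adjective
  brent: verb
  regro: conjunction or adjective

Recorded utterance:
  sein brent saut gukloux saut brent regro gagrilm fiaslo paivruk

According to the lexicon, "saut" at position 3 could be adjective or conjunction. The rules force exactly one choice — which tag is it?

conjunction

Candidates per position — 1:sein {verb}; 2:brent {verb}; 3:saut {adjective,conjunction}; 4:gukloux {adjective,conjunction}; 5:saut {adjective,conjunction}; 6:brent {verb}; 7:regro {conjunction,adjective}; 8:gagrilm {adjective,conjunction}; 9:fiaslo {adjective}; 10:paivruk {conjunction}.
At position 7, choosing conjunction makes rule 2 impossible to satisfy; hence adjective.
At position 8, choosing conjunction makes rule 2 impossible to satisfy; hence adjective.
At position 3, choosing adjective makes rule 1 impossible to satisfy; hence conjunction.
At position 4, choosing adjective makes rule 1 impossible to satisfy; hence conjunction.
At position 5, choosing adjective makes rule 1 impossible to satisfy; hence conjunction.
So the tagging must be: verb verb conjunction conjunction conjunction verb adjective adjective adjective conjunction.
Rule-by-rule: rule 1 holds; rule 2 holds; rule 3 holds; rule 4 holds.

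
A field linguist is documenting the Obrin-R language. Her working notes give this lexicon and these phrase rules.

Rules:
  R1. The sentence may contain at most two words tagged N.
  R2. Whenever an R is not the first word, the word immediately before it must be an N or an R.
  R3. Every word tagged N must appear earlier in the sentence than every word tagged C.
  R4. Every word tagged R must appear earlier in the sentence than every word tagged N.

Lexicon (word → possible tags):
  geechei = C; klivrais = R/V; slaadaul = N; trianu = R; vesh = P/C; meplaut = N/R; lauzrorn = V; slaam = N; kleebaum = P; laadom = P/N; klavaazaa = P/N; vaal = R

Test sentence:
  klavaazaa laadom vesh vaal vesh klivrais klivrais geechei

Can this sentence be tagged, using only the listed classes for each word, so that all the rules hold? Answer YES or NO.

Candidates per position — 1:klavaazaa {P,N}; 2:laadom {P,N}; 3:vesh {P,C}; 4:vaal {R}; 5:vesh {P,C}; 6:klivrais {R,V}; 7:klivrais {R,V}; 8:geechei {C}.
Rule 2 cannot be satisfied by any choice of tags from the lexicon.
So there is no consistent tagging.

NO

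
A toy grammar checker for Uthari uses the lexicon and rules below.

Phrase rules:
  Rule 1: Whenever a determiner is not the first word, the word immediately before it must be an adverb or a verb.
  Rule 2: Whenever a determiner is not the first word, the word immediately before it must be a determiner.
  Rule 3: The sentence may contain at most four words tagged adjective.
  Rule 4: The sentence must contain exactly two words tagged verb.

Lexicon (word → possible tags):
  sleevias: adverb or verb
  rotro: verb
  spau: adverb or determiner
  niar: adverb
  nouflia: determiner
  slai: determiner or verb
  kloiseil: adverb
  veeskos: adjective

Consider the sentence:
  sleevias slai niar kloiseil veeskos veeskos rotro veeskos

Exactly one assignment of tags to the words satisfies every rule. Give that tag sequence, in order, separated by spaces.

Candidates per position — 1:sleevias {adverb,verb}; 2:slai {determiner,verb}; 3:niar {adverb}; 4:kloiseil {adverb}; 5:veeskos {adjective}; 6:veeskos {adjective}; 7:rotro {verb}; 8:veeskos {adjective}.
At position 2, choosing determiner makes rule 2 impossible to satisfy; hence verb.
At position 1, choosing verb makes rule 4 impossible to satisfy; hence adverb.
The only consistent sequence is: adverb verb adverb adverb adjective adjective verb adjective.
Rule-by-rule: rule 1 ✓; rule 2 ✓; rule 3 ✓; rule 4 ✓.

adverb verb adverb adverb adjective adjective verb adjective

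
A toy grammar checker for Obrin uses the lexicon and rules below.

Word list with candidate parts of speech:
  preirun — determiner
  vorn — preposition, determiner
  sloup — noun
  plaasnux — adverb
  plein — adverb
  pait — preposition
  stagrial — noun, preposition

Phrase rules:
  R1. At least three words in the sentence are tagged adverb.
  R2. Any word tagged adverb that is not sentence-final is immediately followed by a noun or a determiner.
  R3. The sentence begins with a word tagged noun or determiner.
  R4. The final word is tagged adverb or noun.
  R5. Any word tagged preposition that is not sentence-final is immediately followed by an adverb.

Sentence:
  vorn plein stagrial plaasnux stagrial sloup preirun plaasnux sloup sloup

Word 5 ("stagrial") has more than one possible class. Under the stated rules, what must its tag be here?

Candidates per position — 1:vorn {preposition,determiner}; 2:plein {adverb}; 3:stagrial {noun,preposition}; 4:plaasnux {adverb}; 5:stagrial {noun,preposition}; 6:sloup {noun}; 7:preirun {determiner}; 8:plaasnux {adverb}; 9:sloup {noun}; 10:sloup {noun}.
Position 1: preposition is ruled out by rule 3; that leaves determiner.
Position 3: preposition is ruled out by rule 2; that leaves noun.
Position 5: preposition is ruled out by rule 2; that leaves noun.
The only consistent sequence is: determiner adverb noun adverb noun noun determiner adverb noun noun.
Checking: rule 1 satisfied; rule 2 satisfied; rule 3 satisfied; rule 4 satisfied; rule 5 satisfied.

noun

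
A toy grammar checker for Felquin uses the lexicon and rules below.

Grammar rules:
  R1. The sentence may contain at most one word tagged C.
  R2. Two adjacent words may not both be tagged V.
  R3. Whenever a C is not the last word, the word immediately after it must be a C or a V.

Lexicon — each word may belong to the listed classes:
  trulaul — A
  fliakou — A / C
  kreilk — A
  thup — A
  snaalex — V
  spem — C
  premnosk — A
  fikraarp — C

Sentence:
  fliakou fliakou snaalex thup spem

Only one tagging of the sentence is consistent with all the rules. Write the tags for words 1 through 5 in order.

Candidates per position — 1:fliakou {A,C}; 2:fliakou {A,C}; 3:snaalex {V}; 4:thup {A}; 5:spem {C}.
Word 1 cannot be C — rule 1 would then fail for every completion. It is A.
Word 2 cannot be C — rule 1 would then fail for every completion. It is A.
The only consistent sequence is: A A V A C.
Rule-by-rule: rule 1 holds; rule 2 holds; rule 3 holds.

A A V A C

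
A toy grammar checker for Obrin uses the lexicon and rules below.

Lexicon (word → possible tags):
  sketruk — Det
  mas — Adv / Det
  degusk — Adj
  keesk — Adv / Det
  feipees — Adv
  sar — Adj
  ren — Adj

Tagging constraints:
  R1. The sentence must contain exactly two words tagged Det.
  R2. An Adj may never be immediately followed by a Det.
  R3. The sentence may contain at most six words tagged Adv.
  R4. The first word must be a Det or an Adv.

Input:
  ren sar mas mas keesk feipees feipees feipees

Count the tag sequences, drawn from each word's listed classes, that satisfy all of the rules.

Candidates per position — 1:ren {Adj}; 2:sar {Adj}; 3:mas {Adv,Det}; 4:mas {Adv,Det}; 5:keesk {Adv,Det}; 6:feipees {Adv}; 7:feipees {Adv}; 8:feipees {Adv}.
There are 8 candidate sequences in total.
Rule 4 cannot be satisfied by any choice of tags from the lexicon.
So there is no consistent tagging.
Count = 0.

0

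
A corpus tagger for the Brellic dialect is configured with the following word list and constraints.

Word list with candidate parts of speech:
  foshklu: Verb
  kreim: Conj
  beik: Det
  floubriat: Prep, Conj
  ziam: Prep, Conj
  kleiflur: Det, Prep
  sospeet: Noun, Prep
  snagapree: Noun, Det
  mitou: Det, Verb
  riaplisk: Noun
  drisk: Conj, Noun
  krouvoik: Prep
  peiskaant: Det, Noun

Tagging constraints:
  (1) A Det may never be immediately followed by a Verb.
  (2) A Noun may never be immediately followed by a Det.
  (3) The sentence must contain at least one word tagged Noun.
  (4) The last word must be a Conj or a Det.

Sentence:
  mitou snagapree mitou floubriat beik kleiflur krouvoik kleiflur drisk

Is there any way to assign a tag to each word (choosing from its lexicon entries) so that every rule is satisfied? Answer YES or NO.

YES

Candidates per position — 1:mitou {Det,Verb}; 2:snagapree {Noun,Det}; 3:mitou {Det,Verb}; 4:floubriat {Prep,Conj}; 5:beik {Det}; 6:kleiflur {Det,Prep}; 7:krouvoik {Prep}; 8:kleiflur {Det,Prep}; 9:drisk {Conj,Noun}.
One satisfying assignment: Verb Noun Verb Prep Det Prep Prep Prep Conj.
Rule-by-rule: rule 1 satisfied; rule 2 satisfied; rule 3 satisfied; rule 4 satisfied.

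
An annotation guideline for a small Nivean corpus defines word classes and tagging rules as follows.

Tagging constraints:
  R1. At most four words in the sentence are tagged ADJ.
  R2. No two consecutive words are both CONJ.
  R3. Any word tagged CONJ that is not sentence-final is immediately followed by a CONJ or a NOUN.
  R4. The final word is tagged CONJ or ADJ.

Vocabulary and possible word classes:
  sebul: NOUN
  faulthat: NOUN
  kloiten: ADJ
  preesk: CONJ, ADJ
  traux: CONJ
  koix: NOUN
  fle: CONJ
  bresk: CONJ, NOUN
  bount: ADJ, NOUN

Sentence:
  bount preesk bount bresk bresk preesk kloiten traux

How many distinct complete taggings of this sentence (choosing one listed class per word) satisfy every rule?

Candidates per position — 1:bount {ADJ,NOUN}; 2:preesk {CONJ,ADJ}; 3:bount {ADJ,NOUN}; 4:bresk {CONJ,NOUN}; 5:bresk {CONJ,NOUN}; 6:preesk {CONJ,ADJ}; 7:kloiten {ADJ}; 8:traux {CONJ}.
There are 64 candidate sequences in total.
Checking each against the rules leaves 10 sequences.
Count = 10.

10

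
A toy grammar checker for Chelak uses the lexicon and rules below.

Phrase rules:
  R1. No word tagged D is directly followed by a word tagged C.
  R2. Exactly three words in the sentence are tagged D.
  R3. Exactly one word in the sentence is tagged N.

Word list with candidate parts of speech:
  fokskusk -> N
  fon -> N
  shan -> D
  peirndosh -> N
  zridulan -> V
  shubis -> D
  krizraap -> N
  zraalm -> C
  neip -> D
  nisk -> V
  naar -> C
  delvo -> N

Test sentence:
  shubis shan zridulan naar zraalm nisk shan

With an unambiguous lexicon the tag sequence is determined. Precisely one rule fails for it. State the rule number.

3

Fixed tagging: D D V C C V D.
Rule check: R1 pass, R2 pass, R3 fail.
Only rule 3 fails.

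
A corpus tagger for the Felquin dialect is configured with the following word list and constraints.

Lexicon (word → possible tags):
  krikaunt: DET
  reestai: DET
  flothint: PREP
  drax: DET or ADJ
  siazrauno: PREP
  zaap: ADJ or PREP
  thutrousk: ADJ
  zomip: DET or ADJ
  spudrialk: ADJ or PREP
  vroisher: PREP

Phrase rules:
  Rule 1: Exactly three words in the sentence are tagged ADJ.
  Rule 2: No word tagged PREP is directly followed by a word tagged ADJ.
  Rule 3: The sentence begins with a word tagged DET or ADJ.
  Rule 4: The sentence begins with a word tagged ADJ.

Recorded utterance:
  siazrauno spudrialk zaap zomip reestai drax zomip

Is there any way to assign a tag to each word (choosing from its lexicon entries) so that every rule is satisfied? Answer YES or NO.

NO

Candidates per position — 1:siazrauno {PREP}; 2:spudrialk {ADJ,PREP}; 3:zaap {ADJ,PREP}; 4:zomip {DET,ADJ}; 5:reestai {DET}; 6:drax {DET,ADJ}; 7:zomip {DET,ADJ}.
Rule 3 cannot be satisfied by any choice of tags from the lexicon.
So there is no consistent tagging.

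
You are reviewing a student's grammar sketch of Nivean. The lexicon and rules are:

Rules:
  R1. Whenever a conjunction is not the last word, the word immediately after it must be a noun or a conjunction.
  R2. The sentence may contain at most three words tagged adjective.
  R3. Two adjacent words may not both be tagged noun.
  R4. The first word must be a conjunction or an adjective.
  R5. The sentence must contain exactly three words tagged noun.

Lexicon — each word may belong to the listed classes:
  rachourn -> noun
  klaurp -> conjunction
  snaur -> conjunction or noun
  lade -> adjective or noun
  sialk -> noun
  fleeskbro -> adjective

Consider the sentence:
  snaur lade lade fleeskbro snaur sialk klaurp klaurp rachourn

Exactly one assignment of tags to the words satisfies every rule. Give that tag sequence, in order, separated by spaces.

Candidates per position — 1:snaur {conjunction,noun}; 2:lade {adjective,noun}; 3:lade {adjective,noun}; 4:fleeskbro {adjective}; 5:snaur {conjunction,noun}; 6:sialk {noun}; 7:klaurp {conjunction}; 8:klaurp {conjunction}; 9:rachourn {noun}.
At position 1, choosing noun makes rule 4 impossible to satisfy; hence conjunction.
At position 2, choosing adjective makes rule 1 impossible to satisfy; hence noun.
At position 3, choosing noun makes rule 3 impossible to satisfy; hence adjective.
At position 5, choosing noun makes rule 3 impossible to satisfy; hence conjunction.
So the tagging must be: conjunction noun adjective adjective conjunction noun conjunction conjunction noun.
Verifying each rule — rule 1 satisfied; rule 2 satisfied; rule 3 satisfied; rule 4 satisfied; rule 5 satisfied.

conjunction noun adjective adjective conjunction noun conjunction conjunction noun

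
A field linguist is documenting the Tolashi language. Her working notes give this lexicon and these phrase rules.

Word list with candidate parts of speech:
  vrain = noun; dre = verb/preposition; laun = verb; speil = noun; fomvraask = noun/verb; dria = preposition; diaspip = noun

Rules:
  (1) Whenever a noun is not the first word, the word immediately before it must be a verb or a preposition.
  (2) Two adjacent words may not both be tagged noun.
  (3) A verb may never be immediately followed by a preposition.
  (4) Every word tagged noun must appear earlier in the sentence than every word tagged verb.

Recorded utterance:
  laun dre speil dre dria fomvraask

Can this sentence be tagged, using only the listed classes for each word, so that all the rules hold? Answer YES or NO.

Candidates per position — 1:laun {verb}; 2:dre {verb,preposition}; 3:speil {noun}; 4:dre {verb,preposition}; 5:dria {preposition}; 6:fomvraask {noun,verb}.
Rule 4 cannot be satisfied by any choice of tags from the lexicon.
So there is no consistent tagging.

NO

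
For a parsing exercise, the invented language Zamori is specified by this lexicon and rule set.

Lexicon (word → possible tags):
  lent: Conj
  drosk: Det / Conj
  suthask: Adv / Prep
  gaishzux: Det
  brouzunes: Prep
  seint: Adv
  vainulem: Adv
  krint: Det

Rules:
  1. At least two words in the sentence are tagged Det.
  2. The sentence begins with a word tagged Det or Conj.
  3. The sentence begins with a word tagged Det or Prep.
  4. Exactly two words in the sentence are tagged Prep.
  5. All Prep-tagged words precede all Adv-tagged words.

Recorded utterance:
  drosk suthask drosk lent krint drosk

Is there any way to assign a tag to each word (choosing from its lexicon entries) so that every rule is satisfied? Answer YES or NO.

Candidates per position — 1:drosk {Det,Conj}; 2:suthask {Adv,Prep}; 3:drosk {Det,Conj}; 4:lent {Conj}; 5:krint {Det}; 6:drosk {Det,Conj}.
Rule 4 cannot be satisfied by any choice of tags from the lexicon.
So there is no consistent tagging.

NO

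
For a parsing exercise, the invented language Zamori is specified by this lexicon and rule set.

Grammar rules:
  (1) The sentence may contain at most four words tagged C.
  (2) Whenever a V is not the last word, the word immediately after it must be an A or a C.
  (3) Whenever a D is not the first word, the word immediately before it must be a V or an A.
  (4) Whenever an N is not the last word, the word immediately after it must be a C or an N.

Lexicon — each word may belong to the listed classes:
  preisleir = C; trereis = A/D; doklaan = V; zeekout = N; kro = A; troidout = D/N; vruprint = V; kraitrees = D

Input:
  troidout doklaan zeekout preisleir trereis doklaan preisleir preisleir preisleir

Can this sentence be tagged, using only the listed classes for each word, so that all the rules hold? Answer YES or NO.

NO

Candidates per position — 1:troidout {D,N}; 2:doklaan {V}; 3:zeekout {N}; 4:preisleir {C}; 5:trereis {A,D}; 6:doklaan {V}; 7:preisleir {C}; 8:preisleir {C}; 9:preisleir {C}.
Rule 2 cannot be satisfied by any choice of tags from the lexicon.
So there is no consistent tagging.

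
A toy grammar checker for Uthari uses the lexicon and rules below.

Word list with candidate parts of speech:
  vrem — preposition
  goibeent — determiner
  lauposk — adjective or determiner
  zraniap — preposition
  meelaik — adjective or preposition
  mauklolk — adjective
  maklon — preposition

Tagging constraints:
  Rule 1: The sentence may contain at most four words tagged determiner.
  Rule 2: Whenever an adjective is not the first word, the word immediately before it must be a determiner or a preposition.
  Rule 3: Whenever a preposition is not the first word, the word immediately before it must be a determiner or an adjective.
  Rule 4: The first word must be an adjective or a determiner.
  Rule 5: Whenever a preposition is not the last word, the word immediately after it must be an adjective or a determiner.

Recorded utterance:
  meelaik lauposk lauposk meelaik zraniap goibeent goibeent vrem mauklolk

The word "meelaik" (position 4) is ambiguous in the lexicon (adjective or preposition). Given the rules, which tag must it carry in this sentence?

Candidates per position — 1:meelaik {adjective,preposition}; 2:lauposk {adjective,determiner}; 3:lauposk {adjective,determiner}; 4:meelaik {adjective,preposition}; 5:zraniap {preposition}; 6:goibeent {determiner}; 7:goibeent {determiner}; 8:vrem {preposition}; 9:mauklolk {adjective}.
At position 1, choosing preposition makes rule 4 impossible to satisfy; hence adjective.
At position 2, choosing adjective makes rule 2 impossible to satisfy; hence determiner.
At position 4, choosing preposition makes rule 3 impossible to satisfy; hence adjective.
At position 3, choosing adjective makes rule 2 impossible to satisfy; hence determiner.
The unique satisfying tagging is: adjective determiner determiner adjective preposition determiner determiner preposition adjective.
Verifying each rule — rule 1 satisfied; rule 2 satisfied; rule 3 satisfied; rule 4 satisfied; rule 5 satisfied.

adjective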